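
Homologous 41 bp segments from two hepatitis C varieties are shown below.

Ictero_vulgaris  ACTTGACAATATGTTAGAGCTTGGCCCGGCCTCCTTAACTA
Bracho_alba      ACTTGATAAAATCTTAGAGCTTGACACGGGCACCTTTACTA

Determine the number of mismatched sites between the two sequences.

8

The sequences differ at positions 7 (C/T), 10 (T/A), 13 (G/C), 24 (G/A), 26 (C/A), 30 (C/G), 32 (T/A), 37 (A/T).
That gives 8 mismatches out of 41 aligned sites, so the Hamming distance is 8.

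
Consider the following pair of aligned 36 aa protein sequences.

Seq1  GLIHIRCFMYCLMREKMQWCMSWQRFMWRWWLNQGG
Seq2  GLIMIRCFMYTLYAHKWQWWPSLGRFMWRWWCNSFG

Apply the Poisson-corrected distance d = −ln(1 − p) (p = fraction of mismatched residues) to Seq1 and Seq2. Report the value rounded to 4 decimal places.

Differing sites — 4:H/M; 11:C/T; 13:M/Y; 14:R/A; 15:E/H; 17:M/W; 20:C/W; 21:M/P; 23:W/L; 24:Q/G; 32:L/C; 34:Q/S; 35:G/F.
p = 13/36 = 0.361111.
d = −ln(1 − 0.361111) = −ln(0.638889) = 0.4480.

0.4480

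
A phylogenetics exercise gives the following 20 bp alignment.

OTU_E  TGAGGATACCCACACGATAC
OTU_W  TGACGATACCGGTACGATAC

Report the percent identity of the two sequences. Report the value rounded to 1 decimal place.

80.0%

Differing sites — 4:G/C; 11:C/G; 12:A/G; 13:C/T.
16 of the 20 sites match, so the percent identity is 16/20 × 100 = 80.0%.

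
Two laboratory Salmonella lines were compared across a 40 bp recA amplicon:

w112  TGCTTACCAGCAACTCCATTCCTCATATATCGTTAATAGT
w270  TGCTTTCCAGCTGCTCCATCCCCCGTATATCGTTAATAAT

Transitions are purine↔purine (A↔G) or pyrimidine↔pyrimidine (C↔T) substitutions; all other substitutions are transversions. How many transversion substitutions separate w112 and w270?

Differing sites — 6:A/T (Tv); 12:A/T (Tv); 13:A/G (Ti); 20:T/C (Ti); 23:T/C (Ti); 25:A/G (Ti); 39:G/A (Ti).
Of the 7 differences, 5 transitions and 2 transversions, so the answer is 2.

2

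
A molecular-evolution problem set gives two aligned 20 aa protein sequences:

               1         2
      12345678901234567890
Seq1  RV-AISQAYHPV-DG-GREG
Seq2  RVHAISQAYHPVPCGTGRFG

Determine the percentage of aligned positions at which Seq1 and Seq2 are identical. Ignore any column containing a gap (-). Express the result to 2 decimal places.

Excluding the 3 gap columns leaves 17 comparable sites.
The sequences differ at positions 14 (D/C), 19 (E/F).
15 of the 17 comparable sites match, so the percent identity is 15/17 × 100 = 88.24%.

88.24%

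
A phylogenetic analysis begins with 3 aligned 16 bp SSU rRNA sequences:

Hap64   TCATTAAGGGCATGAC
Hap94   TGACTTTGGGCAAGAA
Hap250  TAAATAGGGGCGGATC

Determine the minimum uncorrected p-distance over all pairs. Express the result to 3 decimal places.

Pairwise Hamming distances:
  Hap64 vs Hap94: 6
  Hap64 vs Hap250: 7
  Hap94 vs Hap250: 9
The smallest is 6 mismatches, between Hap64 and Hap94; p = 6/16 = 0.375.

0.375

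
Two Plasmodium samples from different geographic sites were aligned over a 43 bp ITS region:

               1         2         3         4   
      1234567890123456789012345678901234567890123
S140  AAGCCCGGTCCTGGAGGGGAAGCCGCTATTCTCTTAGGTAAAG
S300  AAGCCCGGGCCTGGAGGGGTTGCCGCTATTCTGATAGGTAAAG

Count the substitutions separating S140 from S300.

5

Differing sites — 9:T/G; 20:A/T; 21:A/T; 33:C/G; 34:T/A.
That gives 5 mismatches out of 43 aligned sites, so the Hamming distance is 5.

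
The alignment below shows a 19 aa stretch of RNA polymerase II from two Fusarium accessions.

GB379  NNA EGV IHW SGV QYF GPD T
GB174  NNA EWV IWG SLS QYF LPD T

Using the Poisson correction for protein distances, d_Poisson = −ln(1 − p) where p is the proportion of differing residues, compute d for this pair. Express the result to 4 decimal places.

Differing sites — 5:G/W; 8:H/W; 9:W/G; 11:G/L; 12:V/S; 16:G/L.
p = 6/19 = 0.315789.
d = −ln(1 − 0.315789) = −ln(0.684211) = 0.3795.

0.3795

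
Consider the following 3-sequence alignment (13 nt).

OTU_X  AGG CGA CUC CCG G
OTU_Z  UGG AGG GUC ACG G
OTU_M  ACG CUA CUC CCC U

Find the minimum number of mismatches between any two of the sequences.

Pairwise Hamming distances:
  OTU_X vs OTU_Z: 5
  OTU_X vs OTU_M: 4
  OTU_Z vs OTU_M: 9
The smallest is 4, between OTU_X and OTU_M.

4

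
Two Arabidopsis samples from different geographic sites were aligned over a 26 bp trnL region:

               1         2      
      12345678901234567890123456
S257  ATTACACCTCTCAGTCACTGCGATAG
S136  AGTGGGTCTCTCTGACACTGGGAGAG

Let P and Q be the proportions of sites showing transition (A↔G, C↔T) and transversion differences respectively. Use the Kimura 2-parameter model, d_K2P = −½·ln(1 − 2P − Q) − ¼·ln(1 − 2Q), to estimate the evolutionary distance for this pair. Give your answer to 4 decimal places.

0.4643

The sequences differ at positions 2 (T/G, transversion), 4 (A/G, transition), 5 (C/G, transversion), 6 (A/G, transition), 7 (C/T, transition), 13 (A/T, transversion), 15 (T/A, transversion), 21 (C/G, transversion), 24 (T/G, transversion).
Of the 9 differences, 3 transitions and 6 transversions over 26 sites: P = 3/26 = 0.115385, Q = 6/26 = 0.230769.
d = −0.5·ln(0.538461) − 0.25·ln(0.538462) = −0.5·(-0.619040) − 0.25·(-0.619038) = 0.4643.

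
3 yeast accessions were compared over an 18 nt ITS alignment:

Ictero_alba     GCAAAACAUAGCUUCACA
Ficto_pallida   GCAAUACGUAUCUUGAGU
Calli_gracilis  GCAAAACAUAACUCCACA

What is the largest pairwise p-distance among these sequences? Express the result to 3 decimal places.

Pairwise Hamming distances:
  Ictero_alba vs Ficto_pallida: 6
  Ictero_alba vs Calli_gracilis: 2
  Ficto_pallida vs Calli_gracilis: 7
The largest is 7 mismatches, between Ficto_pallida and Calli_gracilis; p = 7/18 = 0.389.

0.389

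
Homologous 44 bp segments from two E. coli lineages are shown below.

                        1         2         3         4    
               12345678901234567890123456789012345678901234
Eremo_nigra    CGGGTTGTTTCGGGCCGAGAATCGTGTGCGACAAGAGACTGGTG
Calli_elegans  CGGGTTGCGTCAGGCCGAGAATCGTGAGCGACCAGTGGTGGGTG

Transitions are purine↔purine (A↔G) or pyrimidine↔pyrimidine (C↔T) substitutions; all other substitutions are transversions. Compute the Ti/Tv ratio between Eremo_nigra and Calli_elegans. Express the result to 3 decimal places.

Mismatches occur at site 8 (T↔C, transition), site 9 (T↔G, transversion), site 12 (G↔A, transition), site 27 (T↔A, transversion), site 33 (A↔C, transversion), site 36 (A↔T, transversion), site 38 (A↔G, transition), site 39 (C↔T, transition), site 40 (T↔G, transversion).
Of the 9 differences, 4 transitions and 5 transversions, so Ti/Tv = 4/5 = 0.800.

0.800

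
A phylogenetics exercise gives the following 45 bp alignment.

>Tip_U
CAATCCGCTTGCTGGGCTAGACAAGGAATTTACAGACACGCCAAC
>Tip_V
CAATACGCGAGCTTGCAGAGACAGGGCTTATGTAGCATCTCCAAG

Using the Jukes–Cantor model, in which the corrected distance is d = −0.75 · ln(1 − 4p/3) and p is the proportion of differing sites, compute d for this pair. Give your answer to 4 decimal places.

0.5716

The sequences differ at positions 5 (C/A), 9 (T/G), 10 (T/A), 14 (G/T), 16 (G/C), 17 (C/A), 18 (T/G), 24 (A/G), 27 (A/C), 28 (A/T), 30 (T/A), 32 (A/G), 33 (C/T), 36 (A/C), 37 (C/A), 38 (A/T), 40 (G/T), 45 (C/G).
p = 18/45 = 0.400000.
d = −0.75 · ln(1 − (4/3)·0.400000) = −0.75 · ln(0.466667) = −0.75 · (-0.762139) = 0.5716.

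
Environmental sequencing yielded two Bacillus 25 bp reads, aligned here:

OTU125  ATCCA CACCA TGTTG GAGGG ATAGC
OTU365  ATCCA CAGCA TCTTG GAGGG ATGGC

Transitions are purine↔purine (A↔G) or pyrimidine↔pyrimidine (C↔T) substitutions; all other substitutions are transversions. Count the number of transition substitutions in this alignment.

1

Mismatches occur at site 8 (C→G, transversion), site 12 (G→C, transversion), site 23 (A→G, transition).
Of the 3 differences, 1 transition and 2 transversions, so the answer is 1.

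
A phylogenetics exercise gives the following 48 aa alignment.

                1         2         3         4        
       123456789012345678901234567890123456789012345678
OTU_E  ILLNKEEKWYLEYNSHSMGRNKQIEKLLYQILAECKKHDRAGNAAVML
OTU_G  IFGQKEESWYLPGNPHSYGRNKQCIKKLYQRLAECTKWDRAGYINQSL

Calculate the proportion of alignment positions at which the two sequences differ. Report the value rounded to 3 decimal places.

0.396

Mismatches occur at site 2 (L/F), site 3 (L/G), site 4 (N/Q), site 8 (K/S), site 12 (E/P), site 13 (Y/G), site 15 (S/P), site 18 (M/Y), site 24 (I/C), site 25 (E/I), site 27 (L/K), site 31 (I/R), site 36 (K/T), site 38 (H/W), site 43 (N/Y), site 44 (A/I), site 45 (A/N), site 46 (V/Q), site 47 (M/S).
There are 19 differences over 48 sites, so p = 19/48 = 0.396.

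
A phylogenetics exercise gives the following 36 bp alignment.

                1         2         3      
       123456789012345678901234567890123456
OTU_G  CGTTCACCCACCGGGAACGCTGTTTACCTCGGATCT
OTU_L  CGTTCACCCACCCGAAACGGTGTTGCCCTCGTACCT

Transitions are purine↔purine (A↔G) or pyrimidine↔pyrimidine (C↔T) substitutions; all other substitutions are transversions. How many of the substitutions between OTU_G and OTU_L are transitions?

Differing sites — 13:G/C (Tv); 15:G/A (Ti); 20:C/G (Tv); 25:T/G (Tv); 26:A/C (Tv); 32:G/T (Tv); 34:T/C (Ti).
Of the 7 differences, 2 transitions and 5 transversions, so the answer is 2.

2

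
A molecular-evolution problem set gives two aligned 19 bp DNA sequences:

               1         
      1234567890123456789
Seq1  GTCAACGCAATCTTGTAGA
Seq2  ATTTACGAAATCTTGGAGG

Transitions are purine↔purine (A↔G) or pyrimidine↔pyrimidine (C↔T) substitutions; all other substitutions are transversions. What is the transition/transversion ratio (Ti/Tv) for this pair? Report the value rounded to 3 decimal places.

1.000

The sequences differ at positions 1 (G/A, transition), 3 (C/T, transition), 4 (A/T, transversion), 8 (C/A, transversion), 16 (T/G, transversion), 19 (A/G, transition).
Of the 6 differences, 3 transitions and 3 transversions, so Ti/Tv = 3/3 = 1.000.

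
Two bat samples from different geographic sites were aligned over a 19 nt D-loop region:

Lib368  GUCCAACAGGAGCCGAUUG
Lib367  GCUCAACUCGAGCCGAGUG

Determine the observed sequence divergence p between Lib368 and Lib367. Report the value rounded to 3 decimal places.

Mismatches occur at site 2 (U↔C), site 3 (C↔U), site 8 (A↔U), site 9 (G↔C), site 17 (U↔G).
There are 5 differences over 19 sites, so p = 5/19 = 0.263.

0.263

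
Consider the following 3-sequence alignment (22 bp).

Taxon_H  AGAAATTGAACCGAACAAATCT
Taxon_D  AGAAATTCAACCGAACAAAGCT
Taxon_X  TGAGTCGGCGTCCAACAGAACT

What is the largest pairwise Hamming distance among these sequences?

Pairwise Hamming distances:
  Taxon_H vs Taxon_D: 2
  Taxon_H vs Taxon_X: 11
  Taxon_D vs Taxon_X: 12
The largest is 12, between Taxon_D and Taxon_X.

12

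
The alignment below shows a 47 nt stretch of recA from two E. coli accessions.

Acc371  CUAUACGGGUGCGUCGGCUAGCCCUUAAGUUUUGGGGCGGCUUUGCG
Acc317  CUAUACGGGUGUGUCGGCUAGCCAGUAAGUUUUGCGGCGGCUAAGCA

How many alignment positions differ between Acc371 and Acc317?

7

Mismatches occur at site 12 (C/U), site 24 (C/A), site 25 (U/G), site 35 (G/C), site 43 (U/A), site 44 (U/A), site 47 (G/A).
That gives 7 mismatches out of 47 aligned sites, so the Hamming distance is 7.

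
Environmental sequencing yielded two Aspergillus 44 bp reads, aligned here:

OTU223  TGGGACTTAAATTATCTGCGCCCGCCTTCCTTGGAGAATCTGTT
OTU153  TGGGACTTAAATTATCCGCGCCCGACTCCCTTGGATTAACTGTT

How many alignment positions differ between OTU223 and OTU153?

Differing sites — 17:T/C; 25:C/A; 28:T/C; 36:G/T; 37:A/T; 39:T/A.
That gives 6 mismatches out of 44 aligned sites, so the Hamming distance is 6.

6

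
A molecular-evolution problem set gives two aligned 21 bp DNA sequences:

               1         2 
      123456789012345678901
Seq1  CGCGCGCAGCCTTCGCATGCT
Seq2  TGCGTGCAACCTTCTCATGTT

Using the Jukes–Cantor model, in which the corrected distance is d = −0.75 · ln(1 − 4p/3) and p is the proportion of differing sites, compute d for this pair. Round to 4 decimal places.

0.2865

Mismatches occur at site 1 (C/T), site 5 (C/T), site 9 (G/A), site 15 (G/T), site 20 (C/T).
p = 5/21 = 0.238095.
d = −0.75 · ln(1 − (4/3)·0.238095) = −0.75 · ln(0.682540) = −0.75 · (-0.381934) = 0.2865.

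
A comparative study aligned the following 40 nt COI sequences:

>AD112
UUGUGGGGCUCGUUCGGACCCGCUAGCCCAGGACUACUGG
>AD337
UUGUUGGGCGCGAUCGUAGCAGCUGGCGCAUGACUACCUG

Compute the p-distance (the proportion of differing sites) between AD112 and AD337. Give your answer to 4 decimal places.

Mismatches occur at site 5 (G/U), site 10 (U/G), site 13 (U/A), site 17 (G/U), site 19 (C/G), site 21 (C/A), site 25 (A/G), site 28 (C/G), site 31 (G/U), site 38 (U/C), site 39 (G/U).
There are 11 differences over 40 sites, so p = 11/40 = 0.2750.

0.2750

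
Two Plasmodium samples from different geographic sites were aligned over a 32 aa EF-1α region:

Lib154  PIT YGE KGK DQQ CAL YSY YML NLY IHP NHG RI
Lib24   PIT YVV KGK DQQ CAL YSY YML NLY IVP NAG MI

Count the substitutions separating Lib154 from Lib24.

5

The sequences differ at positions 5 (G/V), 6 (E/V), 26 (H/V), 29 (H/A), 31 (R/M).
That gives 5 mismatches out of 32 aligned sites, so the Hamming distance is 5.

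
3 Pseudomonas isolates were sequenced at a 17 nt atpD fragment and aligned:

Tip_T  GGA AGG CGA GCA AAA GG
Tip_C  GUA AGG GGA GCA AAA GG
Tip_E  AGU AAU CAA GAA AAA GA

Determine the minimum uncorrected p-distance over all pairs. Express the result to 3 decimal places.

Pairwise Hamming distances:
  Tip_T vs Tip_C: 2
  Tip_T vs Tip_E: 7
  Tip_C vs Tip_E: 9
The smallest is 2 mismatches, between Tip_T and Tip_C; p = 2/17 = 0.118.

0.118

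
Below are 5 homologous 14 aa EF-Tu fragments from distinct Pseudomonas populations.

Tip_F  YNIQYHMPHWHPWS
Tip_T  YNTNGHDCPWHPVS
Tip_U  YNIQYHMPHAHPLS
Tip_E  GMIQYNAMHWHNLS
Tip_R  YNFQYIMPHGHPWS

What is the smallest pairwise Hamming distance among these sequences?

2

Pairwise Hamming distances:
  Tip_F vs Tip_T: 7
  Tip_F vs Tip_U: 2
  Tip_F vs Tip_E: 7
  Tip_F vs Tip_R: 3
  Tip_T vs Tip_U: 8
  Tip_T vs Tip_E: 11
  Tip_T vs Tip_R: 9
  Tip_U vs Tip_E: 7
  Tip_U vs Tip_R: 4
  Tip_E vs Tip_R: 9
The smallest is 2, between Tip_F and Tip_U.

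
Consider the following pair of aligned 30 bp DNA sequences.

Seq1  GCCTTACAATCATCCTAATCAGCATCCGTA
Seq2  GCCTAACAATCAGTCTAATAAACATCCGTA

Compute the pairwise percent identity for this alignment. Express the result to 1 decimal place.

Differing sites — 5:T/A; 13:T/G; 14:C/T; 20:C/A; 22:G/A.
25 of the 30 sites match, so the percent identity is 25/30 × 100 = 83.3%.

83.3%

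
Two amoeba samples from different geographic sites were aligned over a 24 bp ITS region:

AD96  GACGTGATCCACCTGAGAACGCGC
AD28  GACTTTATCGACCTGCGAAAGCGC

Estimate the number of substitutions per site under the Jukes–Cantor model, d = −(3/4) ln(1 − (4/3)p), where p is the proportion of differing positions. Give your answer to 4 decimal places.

0.2441

Mismatches occur at site 4 (G→T), site 6 (G→T), site 10 (C→G), site 16 (A→C), site 20 (C→A).
p = 5/24 = 0.208333.
d = −0.75 · ln(1 − (4/3)·0.208333) = −0.75 · ln(0.722223) = −0.75 · (-0.325421) = 0.2441.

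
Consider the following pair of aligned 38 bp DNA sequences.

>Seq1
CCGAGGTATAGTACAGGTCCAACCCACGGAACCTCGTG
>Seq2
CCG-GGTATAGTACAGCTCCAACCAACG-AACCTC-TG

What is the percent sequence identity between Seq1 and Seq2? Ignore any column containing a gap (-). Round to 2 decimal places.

Excluding the 3 gap columns leaves 35 comparable sites.
The sequences differ at positions 17 (G/C), 25 (C/A).
33 of the 35 comparable sites match, so the percent identity is 33/35 × 100 = 94.29%.

94.29%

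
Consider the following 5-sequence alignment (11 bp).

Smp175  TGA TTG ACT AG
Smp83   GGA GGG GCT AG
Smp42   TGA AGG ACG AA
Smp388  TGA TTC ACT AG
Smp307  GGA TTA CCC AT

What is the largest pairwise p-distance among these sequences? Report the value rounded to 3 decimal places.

0.636

Pairwise Hamming distances:
  Smp175 vs Smp83: 4
  Smp175 vs Smp42: 4
  Smp175 vs Smp388: 1
  Smp175 vs Smp307: 5
  Smp83 vs Smp42: 5
  Smp83 vs Smp388: 5
  Smp83 vs Smp307: 6
  Smp42 vs Smp388: 5
  Smp42 vs Smp307: 7
  Smp388 vs Smp307: 5
The largest is 7 mismatches, between Smp42 and Smp307; p = 7/11 = 0.636.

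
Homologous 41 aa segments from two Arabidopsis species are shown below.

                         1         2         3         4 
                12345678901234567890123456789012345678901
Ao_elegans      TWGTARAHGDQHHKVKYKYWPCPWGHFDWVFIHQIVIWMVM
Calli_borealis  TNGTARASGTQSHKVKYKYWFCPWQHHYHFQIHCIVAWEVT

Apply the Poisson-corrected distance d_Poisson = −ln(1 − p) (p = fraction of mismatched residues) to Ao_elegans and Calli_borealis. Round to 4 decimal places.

0.4555

Differing sites — 2:W/N; 8:H/S; 10:D/T; 12:H/S; 21:P/F; 25:G/Q; 27:F/H; 28:D/Y; 29:W/H; 30:V/F; 31:F/Q; 34:Q/C; 37:I/A; 39:M/E; 41:M/T.
p = 15/41 = 0.365854.
d = −ln(1 − 0.365854) = −ln(0.634146) = 0.4555.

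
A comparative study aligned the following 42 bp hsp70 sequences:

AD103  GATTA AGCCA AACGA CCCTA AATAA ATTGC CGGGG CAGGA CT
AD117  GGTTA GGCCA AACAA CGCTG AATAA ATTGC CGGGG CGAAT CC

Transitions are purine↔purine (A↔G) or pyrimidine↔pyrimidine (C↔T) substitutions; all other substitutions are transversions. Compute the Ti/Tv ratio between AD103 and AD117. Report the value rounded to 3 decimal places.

Mismatches occur at site 2 (A→G, transition), site 6 (A→G, transition), site 14 (G→A, transition), site 17 (C→G, transversion), site 20 (A→G, transition), site 37 (A→G, transition), site 38 (G→A, transition), site 39 (G→A, transition), site 40 (A→T, transversion), site 42 (T→C, transition).
Of the 10 differences, 8 transitions and 2 transversions, so Ti/Tv = 8/2 = 4.000.

4.000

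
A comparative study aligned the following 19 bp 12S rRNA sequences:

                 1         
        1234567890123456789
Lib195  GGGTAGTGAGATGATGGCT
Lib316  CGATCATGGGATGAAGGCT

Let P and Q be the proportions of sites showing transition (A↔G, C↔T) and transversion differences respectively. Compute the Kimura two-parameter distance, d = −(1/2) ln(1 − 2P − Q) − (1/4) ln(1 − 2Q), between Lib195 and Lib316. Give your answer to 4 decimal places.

0.4158

Mismatches occur at site 1 (G↔C, transversion), site 3 (G↔A, transition), site 5 (A↔C, transversion), site 6 (G↔A, transition), site 9 (A↔G, transition), site 15 (T↔A, transversion).
Of the 6 differences, 3 transitions and 3 transversions over 19 sites: P = 3/19 = 0.157895, Q = 3/19 = 0.157895.
d = −0.5·ln(0.526315) − 0.25·ln(0.684210) = −0.5·(-0.641855) − 0.25·(-0.379490) = 0.4158.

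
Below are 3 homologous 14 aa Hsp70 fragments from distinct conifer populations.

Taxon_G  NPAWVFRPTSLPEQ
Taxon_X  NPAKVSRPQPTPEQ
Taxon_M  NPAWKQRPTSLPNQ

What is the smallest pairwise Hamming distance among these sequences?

Pairwise Hamming distances:
  Taxon_G vs Taxon_X: 5
  Taxon_G vs Taxon_M: 3
  Taxon_X vs Taxon_M: 7
The smallest is 3, between Taxon_G and Taxon_M.

3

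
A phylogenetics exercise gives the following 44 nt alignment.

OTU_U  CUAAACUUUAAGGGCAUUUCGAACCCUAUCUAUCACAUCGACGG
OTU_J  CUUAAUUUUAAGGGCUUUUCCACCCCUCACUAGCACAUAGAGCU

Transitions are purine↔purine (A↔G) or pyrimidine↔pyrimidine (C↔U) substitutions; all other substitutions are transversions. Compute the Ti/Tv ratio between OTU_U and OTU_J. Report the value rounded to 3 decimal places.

0.091

Mismatches occur at site 3 (A↔U, transversion), site 6 (C↔U, transition), site 16 (A↔U, transversion), site 21 (G↔C, transversion), site 23 (A↔C, transversion), site 28 (A↔C, transversion), site 29 (U↔A, transversion), site 33 (U↔G, transversion), site 39 (C↔A, transversion), site 42 (C↔G, transversion), site 43 (G↔C, transversion), site 44 (G↔U, transversion).
Of the 12 differences, 1 transition and 11 transversions, so Ti/Tv = 1/11 = 0.091.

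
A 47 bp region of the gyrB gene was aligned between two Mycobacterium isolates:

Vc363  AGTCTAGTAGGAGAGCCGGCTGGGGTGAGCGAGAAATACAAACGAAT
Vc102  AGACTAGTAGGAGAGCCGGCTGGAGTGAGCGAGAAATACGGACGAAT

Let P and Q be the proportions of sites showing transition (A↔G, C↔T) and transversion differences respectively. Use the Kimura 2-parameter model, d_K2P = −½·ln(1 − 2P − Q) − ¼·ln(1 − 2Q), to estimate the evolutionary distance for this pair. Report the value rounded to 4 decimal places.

Differing sites — 3:T/A (Tv); 24:G/A (Ti); 40:A/G (Ti); 41:A/G (Ti).
Of the 4 differences, 3 transitions and 1 transversion over 47 sites: P = 3/47 = 0.063830, Q = 1/47 = 0.021277.
d = −0.5·ln(0.851063) − 0.25·ln(0.957446) = −0.5·(-0.161269) − 0.25·(-0.043486) = 0.0915.

0.0915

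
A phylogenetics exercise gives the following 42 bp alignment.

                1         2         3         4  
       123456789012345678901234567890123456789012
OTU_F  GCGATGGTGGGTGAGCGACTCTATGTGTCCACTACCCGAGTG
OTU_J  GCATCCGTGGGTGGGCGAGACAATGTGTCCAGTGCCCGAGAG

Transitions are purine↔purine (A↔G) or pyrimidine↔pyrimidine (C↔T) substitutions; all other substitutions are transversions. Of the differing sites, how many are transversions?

7

Differing sites — 3:G/A (Ti); 4:A/T (Tv); 5:T/C (Ti); 6:G/C (Tv); 14:A/G (Ti); 19:C/G (Tv); 20:T/A (Tv); 22:T/A (Tv); 32:C/G (Tv); 34:A/G (Ti); 41:T/A (Tv).
Of the 11 differences, 4 transitions and 7 transversions, so the answer is 7.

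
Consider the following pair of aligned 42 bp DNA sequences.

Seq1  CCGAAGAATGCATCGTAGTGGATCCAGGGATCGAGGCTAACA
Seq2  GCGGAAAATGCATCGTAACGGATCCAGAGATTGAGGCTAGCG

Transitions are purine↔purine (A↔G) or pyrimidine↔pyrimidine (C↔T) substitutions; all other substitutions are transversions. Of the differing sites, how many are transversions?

Differing sites — 1:C/G (Tv); 4:A/G (Ti); 6:G/A (Ti); 18:G/A (Ti); 19:T/C (Ti); 28:G/A (Ti); 32:C/T (Ti); 40:A/G (Ti); 42:A/G (Ti).
Of the 9 differences, 8 transitions and 1 transversion, so the answer is 1.

1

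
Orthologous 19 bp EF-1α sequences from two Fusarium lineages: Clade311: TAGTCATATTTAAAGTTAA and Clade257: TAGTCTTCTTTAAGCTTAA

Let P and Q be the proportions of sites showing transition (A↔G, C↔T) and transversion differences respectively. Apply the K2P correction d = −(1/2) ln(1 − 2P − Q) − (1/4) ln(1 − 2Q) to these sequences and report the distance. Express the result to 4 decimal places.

0.2476

Differing sites — 6:A/T (Tv); 8:A/C (Tv); 14:A/G (Ti); 15:G/C (Tv).
Of the 4 differences, 1 transition and 3 transversions over 19 sites: P = 1/19 = 0.052632, Q = 3/19 = 0.157895.
d = −0.5·ln(0.736841) − 0.25·ln(0.684210) = −0.5·(-0.305383) − 0.25·(-0.379490) = 0.2476.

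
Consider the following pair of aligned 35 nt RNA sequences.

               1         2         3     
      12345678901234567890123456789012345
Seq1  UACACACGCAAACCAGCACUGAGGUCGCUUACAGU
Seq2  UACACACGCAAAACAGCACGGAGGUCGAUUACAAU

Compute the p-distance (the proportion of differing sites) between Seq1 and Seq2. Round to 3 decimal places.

0.114

Differing sites — 13:C/A; 20:U/G; 28:C/A; 34:G/A.
There are 4 differences over 35 sites, so p = 4/35 = 0.114.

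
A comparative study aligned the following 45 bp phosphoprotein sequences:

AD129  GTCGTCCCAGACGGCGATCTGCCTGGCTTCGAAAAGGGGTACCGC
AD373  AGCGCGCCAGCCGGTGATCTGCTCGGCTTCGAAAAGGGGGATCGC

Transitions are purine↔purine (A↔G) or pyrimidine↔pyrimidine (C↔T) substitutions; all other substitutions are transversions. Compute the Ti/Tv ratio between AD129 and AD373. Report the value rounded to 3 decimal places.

The sequences differ at positions 1 (G/A, transition), 2 (T/G, transversion), 5 (T/C, transition), 6 (C/G, transversion), 11 (A/C, transversion), 15 (C/T, transition), 23 (C/T, transition), 24 (T/C, transition), 40 (T/G, transversion), 42 (C/T, transition).
Of the 10 differences, 6 transitions and 4 transversions, so Ti/Tv = 6/4 = 1.500.

1.500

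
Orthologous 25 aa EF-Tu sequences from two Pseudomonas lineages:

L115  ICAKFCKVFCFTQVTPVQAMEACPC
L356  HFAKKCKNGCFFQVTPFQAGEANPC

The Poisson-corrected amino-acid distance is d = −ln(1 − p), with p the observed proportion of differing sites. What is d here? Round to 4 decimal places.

Mismatches occur at site 1 (I→H), site 2 (C→F), site 5 (F→K), site 8 (V→N), site 9 (F→G), site 12 (T→F), site 17 (V→F), site 20 (M→G), site 23 (C→N).
p = 9/25 = 0.360000.
d = −ln(1 − 0.360000) = −ln(0.640000) = 0.4463.

0.4463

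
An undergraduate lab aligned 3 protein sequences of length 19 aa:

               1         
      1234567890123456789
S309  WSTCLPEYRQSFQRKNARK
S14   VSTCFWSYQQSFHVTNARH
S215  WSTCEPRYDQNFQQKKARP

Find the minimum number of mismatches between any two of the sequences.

7

Pairwise Hamming distances:
  S309 vs S14: 9
  S309 vs S215: 7
  S14 vs S215: 11
The smallest is 7, between S309 and S215.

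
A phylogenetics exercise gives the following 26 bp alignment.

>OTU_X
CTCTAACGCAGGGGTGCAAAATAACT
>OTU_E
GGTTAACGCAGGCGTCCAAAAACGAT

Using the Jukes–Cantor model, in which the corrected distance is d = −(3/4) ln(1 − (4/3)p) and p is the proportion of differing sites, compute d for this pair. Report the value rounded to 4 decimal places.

The sequences differ at positions 1 (C/G), 2 (T/G), 3 (C/T), 13 (G/C), 16 (G/C), 22 (T/A), 23 (A/C), 24 (A/G), 25 (C/A).
p = 9/26 = 0.346154.
d = −0.75 · ln(1 − (4/3)·0.346154) = −0.75 · ln(0.538461) = −0.75 · (-0.619040) = 0.4643.

0.4643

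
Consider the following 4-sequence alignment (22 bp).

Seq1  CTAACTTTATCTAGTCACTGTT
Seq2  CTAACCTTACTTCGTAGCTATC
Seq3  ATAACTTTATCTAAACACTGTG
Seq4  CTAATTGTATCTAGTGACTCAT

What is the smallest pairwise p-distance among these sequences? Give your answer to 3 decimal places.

Pairwise Hamming distances:
  Seq1 vs Seq2: 8
  Seq1 vs Seq3: 4
  Seq1 vs Seq4: 5
  Seq2 vs Seq3: 11
  Seq2 vs Seq4: 11
  Seq3 vs Seq4: 9
The smallest is 4 mismatches, between Seq1 and Seq3; p = 4/22 = 0.182.

0.182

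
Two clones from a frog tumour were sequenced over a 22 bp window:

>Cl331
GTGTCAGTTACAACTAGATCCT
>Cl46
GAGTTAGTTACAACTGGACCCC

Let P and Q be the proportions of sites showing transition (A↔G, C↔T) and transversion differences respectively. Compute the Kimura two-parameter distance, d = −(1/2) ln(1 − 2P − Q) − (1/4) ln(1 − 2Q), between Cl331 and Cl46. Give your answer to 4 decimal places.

The sequences differ at positions 2 (T/A, transversion), 5 (C/T, transition), 16 (A/G, transition), 19 (T/C, transition), 22 (T/C, transition).
Of the 5 differences, 4 transitions and 1 transversion over 22 sites: P = 4/22 = 0.181818, Q = 1/22 = 0.045455.
d = −0.5·ln(0.590909) − 0.25·ln(0.909090) = −0.5·(-0.526093) − 0.25·(-0.095311) = 0.2869.

0.2869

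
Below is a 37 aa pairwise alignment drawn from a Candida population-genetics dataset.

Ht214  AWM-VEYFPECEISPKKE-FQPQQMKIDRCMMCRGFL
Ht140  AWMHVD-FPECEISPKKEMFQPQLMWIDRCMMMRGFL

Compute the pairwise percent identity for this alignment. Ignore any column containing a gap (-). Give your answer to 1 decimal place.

Excluding the 3 gap columns leaves 34 comparable sites.
Mismatches occur at site 6 (E↔D), site 24 (Q↔L), site 26 (K↔W), site 33 (C↔M).
30 of the 34 comparable sites match, so the percent identity is 30/34 × 100 = 88.2%.

88.2%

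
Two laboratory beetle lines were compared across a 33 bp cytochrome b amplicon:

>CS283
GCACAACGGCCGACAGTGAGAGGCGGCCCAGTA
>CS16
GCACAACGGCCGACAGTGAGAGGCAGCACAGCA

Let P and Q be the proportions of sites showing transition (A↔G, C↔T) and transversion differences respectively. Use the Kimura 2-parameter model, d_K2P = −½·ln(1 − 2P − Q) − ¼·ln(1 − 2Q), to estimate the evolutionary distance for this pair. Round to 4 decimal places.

0.0978

The sequences differ at positions 25 (G/A, transition), 28 (C/A, transversion), 32 (T/C, transition).
Of the 3 differences, 2 transitions and 1 transversion over 33 sites: P = 2/33 = 0.060606, Q = 1/33 = 0.030303.
d = −0.5·ln(0.848485) − 0.25·ln(0.939394) = −0.5·(-0.164303) − 0.25·(-0.062520) = 0.0978.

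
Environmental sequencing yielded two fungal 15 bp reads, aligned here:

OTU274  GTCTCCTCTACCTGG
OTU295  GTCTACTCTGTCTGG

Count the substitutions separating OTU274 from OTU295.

The sequences differ at positions 5 (C/A), 10 (A/G), 11 (C/T).
That gives 3 mismatches out of 15 aligned sites, so the Hamming distance is 3.

3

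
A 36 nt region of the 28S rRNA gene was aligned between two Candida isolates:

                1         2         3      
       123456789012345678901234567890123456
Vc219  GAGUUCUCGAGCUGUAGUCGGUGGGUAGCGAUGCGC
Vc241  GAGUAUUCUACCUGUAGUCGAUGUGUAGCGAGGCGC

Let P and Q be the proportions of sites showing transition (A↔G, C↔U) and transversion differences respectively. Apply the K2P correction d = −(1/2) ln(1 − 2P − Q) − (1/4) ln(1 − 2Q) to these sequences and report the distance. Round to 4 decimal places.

0.2252

Differing sites — 5:U/A (Tv); 6:C/U (Ti); 9:G/U (Tv); 11:G/C (Tv); 21:G/A (Ti); 24:G/U (Tv); 32:U/G (Tv).
Of the 7 differences, 2 transitions and 5 transversions over 36 sites: P = 2/36 = 0.055556, Q = 5/36 = 0.138889.
d = −0.5·ln(0.749999) − 0.25·ln(0.722222) = −0.5·(-0.287683) − 0.25·(-0.325423) = 0.2252.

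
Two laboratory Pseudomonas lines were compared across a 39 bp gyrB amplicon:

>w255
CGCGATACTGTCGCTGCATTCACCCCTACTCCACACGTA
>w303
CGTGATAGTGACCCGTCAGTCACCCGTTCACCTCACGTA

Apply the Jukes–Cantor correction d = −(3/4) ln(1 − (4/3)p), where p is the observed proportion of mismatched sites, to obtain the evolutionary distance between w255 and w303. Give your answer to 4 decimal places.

0.3538

The sequences differ at positions 3 (C/T), 8 (C/G), 11 (T/A), 13 (G/C), 15 (T/G), 16 (G/T), 19 (T/G), 26 (C/G), 28 (A/T), 30 (T/A), 33 (A/T).
p = 11/39 = 0.282051.
d = −0.75 · ln(1 − (4/3)·0.282051) = −0.75 · ln(0.623932) = −0.75 · (-0.471714) = 0.3538.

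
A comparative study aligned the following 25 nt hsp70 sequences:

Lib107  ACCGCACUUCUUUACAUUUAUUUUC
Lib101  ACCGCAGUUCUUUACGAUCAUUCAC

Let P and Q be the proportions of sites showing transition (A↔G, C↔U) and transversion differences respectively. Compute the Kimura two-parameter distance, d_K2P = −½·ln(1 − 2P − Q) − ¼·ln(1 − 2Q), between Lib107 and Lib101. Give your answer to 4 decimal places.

0.2918

The sequences differ at positions 7 (C/G, transversion), 16 (A/G, transition), 17 (U/A, transversion), 19 (U/C, transition), 23 (U/C, transition), 24 (U/A, transversion).
Of the 6 differences, 3 transitions and 3 transversions over 25 sites: P = 3/25 = 0.120000, Q = 3/25 = 0.120000.
d = −0.5·ln(0.640000) − 0.25·ln(0.760000) = −0.5·(-0.446287) − 0.25·(-0.274437) = 0.2918.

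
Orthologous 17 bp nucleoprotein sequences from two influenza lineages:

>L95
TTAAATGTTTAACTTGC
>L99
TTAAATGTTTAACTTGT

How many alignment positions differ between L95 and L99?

1

A single mismatch occurs at site 17 (C↔T).
That gives 1 mismatch out of 17 aligned sites, so the Hamming distance is 1.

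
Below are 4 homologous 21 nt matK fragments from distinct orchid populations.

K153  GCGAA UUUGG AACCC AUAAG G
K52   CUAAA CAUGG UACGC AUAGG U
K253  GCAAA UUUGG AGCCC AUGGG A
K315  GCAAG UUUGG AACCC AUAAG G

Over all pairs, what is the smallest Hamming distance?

2

Pairwise Hamming distances:
  K153 vs K52: 9
  K153 vs K253: 5
  K153 vs K315: 2
  K52 vs K253: 9
  K52 vs K315: 9
  K253 vs K315: 5
The smallest is 2, between K153 and K315.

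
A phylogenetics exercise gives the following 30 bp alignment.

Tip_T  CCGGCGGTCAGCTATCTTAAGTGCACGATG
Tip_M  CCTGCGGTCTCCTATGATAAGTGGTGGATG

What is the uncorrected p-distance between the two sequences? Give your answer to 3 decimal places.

The sequences differ at positions 3 (G/T), 10 (A/T), 11 (G/C), 16 (C/G), 17 (T/A), 24 (C/G), 25 (A/T), 26 (C/G).
There are 8 differences over 30 sites, so p = 8/30 = 0.267.

0.267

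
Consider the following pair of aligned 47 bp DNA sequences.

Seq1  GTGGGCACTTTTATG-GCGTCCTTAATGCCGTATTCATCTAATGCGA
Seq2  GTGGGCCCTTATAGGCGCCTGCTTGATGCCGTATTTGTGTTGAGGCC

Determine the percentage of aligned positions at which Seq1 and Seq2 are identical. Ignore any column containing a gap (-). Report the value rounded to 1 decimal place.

67.4%

Excluding the 1 gap column leaves 46 comparable sites.
Mismatches occur at site 7 (A→C), site 11 (T→A), site 14 (T→G), site 19 (G→C), site 21 (C→G), site 25 (A→G), site 36 (C→T), site 37 (A→G), site 39 (C→G), site 41 (A→T), site 42 (A→G), site 43 (T→A), site 45 (C→G), site 46 (G→C), site 47 (A→C).
31 of the 46 comparable sites match, so the percent identity is 31/46 × 100 = 67.4%.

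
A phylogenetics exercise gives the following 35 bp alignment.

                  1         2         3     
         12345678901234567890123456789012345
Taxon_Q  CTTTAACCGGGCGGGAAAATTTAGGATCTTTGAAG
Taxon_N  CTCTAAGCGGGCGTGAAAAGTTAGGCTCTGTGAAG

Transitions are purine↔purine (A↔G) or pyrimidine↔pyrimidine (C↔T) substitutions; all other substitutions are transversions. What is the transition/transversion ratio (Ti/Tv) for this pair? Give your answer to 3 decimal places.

The sequences differ at positions 3 (T/C, transition), 7 (C/G, transversion), 14 (G/T, transversion), 20 (T/G, transversion), 26 (A/C, transversion), 30 (T/G, transversion).
Of the 6 differences, 1 transition and 5 transversions, so Ti/Tv = 1/5 = 0.200.

0.200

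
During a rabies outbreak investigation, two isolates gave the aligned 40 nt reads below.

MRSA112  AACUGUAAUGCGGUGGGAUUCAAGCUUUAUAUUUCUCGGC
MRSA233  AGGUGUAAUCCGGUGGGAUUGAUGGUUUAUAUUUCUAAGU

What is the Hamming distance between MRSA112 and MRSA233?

9

The sequences differ at positions 2 (A/G), 3 (C/G), 10 (G/C), 21 (C/G), 23 (A/U), 25 (C/G), 37 (C/A), 38 (G/A), 40 (C/U).
That gives 9 mismatches out of 40 aligned sites, so the Hamming distance is 9.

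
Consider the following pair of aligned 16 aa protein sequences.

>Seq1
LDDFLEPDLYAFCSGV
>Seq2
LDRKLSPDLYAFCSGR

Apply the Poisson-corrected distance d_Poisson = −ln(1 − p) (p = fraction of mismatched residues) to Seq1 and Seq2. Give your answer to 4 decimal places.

Mismatches occur at site 3 (D→R), site 4 (F→K), site 6 (E→S), site 16 (V→R).
p = 4/16 = 0.250000.
d = −ln(1 − 0.250000) = −ln(0.750000) = 0.2877.

0.2877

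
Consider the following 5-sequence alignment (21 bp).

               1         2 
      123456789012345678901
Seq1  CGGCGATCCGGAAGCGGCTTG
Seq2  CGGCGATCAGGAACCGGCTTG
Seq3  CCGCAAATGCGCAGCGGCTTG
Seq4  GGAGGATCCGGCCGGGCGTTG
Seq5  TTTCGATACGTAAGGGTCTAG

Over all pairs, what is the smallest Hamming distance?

2

Pairwise Hamming distances:
  Seq1 vs Seq2: 2
  Seq1 vs Seq3: 7
  Seq1 vs Seq4: 8
  Seq1 vs Seq5: 8
  Seq2 vs Seq3: 8
  Seq2 vs Seq4: 10
  Seq2 vs Seq5: 10
  Seq3 vs Seq4: 13
  Seq3 vs Seq5: 13
  Seq4 vs Seq5: 11
The smallest is 2, between Seq1 and Seq2.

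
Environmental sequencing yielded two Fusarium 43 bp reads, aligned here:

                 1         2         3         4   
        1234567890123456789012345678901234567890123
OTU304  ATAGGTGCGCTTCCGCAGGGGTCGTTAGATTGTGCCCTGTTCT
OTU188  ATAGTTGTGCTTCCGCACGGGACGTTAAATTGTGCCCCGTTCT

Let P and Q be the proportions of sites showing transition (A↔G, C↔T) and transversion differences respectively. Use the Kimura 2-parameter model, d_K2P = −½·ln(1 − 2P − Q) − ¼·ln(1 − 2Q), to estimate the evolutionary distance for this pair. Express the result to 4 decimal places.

The sequences differ at positions 5 (G/T, transversion), 8 (C/T, transition), 18 (G/C, transversion), 22 (T/A, transversion), 28 (G/A, transition), 38 (T/C, transition).
Of the 6 differences, 3 transitions and 3 transversions over 43 sites: P = 3/43 = 0.069767, Q = 3/43 = 0.069767.
d = −0.5·ln(0.790699) − 0.25·ln(0.860466) = −0.5·(-0.234838) − 0.25·(-0.150281) = 0.1550.

0.1550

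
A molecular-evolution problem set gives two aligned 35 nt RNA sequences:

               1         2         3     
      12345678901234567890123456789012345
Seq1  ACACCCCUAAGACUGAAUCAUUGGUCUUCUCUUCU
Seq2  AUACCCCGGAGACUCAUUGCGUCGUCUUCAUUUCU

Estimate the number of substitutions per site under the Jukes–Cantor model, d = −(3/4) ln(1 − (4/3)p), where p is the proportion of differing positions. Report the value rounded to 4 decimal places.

0.4073

Mismatches occur at site 2 (C↔U), site 8 (U↔G), site 9 (A↔G), site 15 (G↔C), site 17 (A↔U), site 19 (C↔G), site 20 (A↔C), site 21 (U↔G), site 23 (G↔C), site 30 (U↔A), site 31 (C↔U).
p = 11/35 = 0.314286.
d = −0.75 · ln(1 − (4/3)·0.314286) = −0.75 · ln(0.580952) = −0.75 · (-0.543087) = 0.4073.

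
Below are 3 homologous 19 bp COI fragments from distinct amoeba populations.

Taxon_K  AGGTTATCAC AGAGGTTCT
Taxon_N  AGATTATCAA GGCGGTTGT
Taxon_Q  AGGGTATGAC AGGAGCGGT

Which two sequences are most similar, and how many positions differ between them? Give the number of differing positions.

Pairwise Hamming distances:
  Taxon_K vs Taxon_N: 5
  Taxon_K vs Taxon_Q: 7
  Taxon_N vs Taxon_Q: 9
The smallest is 5, between Taxon_K and Taxon_N.

5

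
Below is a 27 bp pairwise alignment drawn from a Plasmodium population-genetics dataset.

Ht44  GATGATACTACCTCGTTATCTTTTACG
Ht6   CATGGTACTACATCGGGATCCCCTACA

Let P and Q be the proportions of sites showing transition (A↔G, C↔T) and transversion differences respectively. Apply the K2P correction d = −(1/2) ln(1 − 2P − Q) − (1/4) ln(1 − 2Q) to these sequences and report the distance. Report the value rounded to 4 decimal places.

0.4533

Differing sites — 1:G/C (Tv); 5:A/G (Ti); 12:C/A (Tv); 16:T/G (Tv); 17:T/G (Tv); 21:T/C (Ti); 22:T/C (Ti); 23:T/C (Ti); 27:G/A (Ti).
Of the 9 differences, 5 transitions and 4 transversions over 27 sites: P = 5/27 = 0.185185, Q = 4/27 = 0.148148.
d = −0.5·ln(0.481482) − 0.25·ln(0.703704) = −0.5·(-0.730886) − 0.25·(-0.351397) = 0.4533.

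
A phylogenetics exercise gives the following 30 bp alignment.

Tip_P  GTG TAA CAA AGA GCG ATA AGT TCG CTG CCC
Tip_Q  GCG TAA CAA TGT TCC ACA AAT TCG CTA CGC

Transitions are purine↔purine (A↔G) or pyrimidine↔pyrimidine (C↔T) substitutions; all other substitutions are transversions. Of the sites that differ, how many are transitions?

The sequences differ at positions 2 (T/C, transition), 10 (A/T, transversion), 12 (A/T, transversion), 13 (G/T, transversion), 15 (G/C, transversion), 17 (T/C, transition), 20 (G/A, transition), 27 (G/A, transition), 29 (C/G, transversion).
Of the 9 differences, 4 transitions and 5 transversions, so the answer is 4.

4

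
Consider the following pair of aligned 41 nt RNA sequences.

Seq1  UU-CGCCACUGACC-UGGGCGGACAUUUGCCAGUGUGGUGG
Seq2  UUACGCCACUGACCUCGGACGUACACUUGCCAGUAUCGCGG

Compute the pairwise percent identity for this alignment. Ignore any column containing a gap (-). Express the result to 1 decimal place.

Excluding the 2 gap columns leaves 39 comparable sites.
The sequences differ at positions 16 (U/C), 19 (G/A), 22 (G/U), 26 (U/C), 35 (G/A), 37 (G/C), 39 (U/C).
32 of the 39 comparable sites match, so the percent identity is 32/39 × 100 = 82.1%.

82.1%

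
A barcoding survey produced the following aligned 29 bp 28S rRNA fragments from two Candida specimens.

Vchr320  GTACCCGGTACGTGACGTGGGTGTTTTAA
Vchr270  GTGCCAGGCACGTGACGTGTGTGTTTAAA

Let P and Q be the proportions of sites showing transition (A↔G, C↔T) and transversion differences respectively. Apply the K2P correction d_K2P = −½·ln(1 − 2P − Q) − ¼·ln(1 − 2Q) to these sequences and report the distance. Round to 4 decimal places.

The sequences differ at positions 3 (A/G, transition), 6 (C/A, transversion), 9 (T/C, transition), 20 (G/T, transversion), 27 (T/A, transversion).
Of the 5 differences, 2 transitions and 3 transversions over 29 sites: P = 2/29 = 0.068966, Q = 3/29 = 0.103448.
d = −0.5·ln(0.758620) − 0.25·ln(0.793104) = −0.5·(-0.276254) − 0.25·(-0.231801) = 0.1961.

0.1961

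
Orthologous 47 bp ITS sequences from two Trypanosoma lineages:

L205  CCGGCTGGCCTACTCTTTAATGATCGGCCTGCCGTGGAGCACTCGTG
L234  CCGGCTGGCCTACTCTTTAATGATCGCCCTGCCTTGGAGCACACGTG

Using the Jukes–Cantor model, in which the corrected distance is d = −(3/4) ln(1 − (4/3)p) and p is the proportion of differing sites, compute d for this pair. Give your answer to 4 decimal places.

0.0667

The sequences differ at positions 27 (G/C), 34 (G/T), 43 (T/A).
p = 3/47 = 0.063830.
d = −0.75 · ln(1 − (4/3)·0.063830) = −0.75 · ln(0.914893) = −0.75 · (-0.088948) = 0.0667.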